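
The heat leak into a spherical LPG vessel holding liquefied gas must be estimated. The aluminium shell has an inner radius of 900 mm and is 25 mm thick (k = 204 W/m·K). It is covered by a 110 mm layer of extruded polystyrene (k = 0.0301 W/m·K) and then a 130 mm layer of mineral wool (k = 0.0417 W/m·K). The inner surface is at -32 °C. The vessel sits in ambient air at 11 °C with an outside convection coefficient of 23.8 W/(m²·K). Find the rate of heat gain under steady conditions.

Q ≈ 84 W

Spherical conduction: R = (1/r_in − 1/r_out)/(4πk) per layer; series-sum.
R_aluminium shell = (1/0.9 − 1/0.925)/(4π×204) = 1.171×10^-5 K/W
R_extruded polystyrene = (1/0.925 − 1/1.035)/(4π×0.0301) = 0.3038 K/W
R_mineral wool = (1/1.035 − 1/1.165)/(4π×0.0417) = 0.2057 K/W
R_outer film = 1/(h·4πr_o²) = 1/(23.8×4π×1.165²) = 0.002464 K/W
R_total = 0.512 K/W
Q = ΔT/R_total = 43/0.512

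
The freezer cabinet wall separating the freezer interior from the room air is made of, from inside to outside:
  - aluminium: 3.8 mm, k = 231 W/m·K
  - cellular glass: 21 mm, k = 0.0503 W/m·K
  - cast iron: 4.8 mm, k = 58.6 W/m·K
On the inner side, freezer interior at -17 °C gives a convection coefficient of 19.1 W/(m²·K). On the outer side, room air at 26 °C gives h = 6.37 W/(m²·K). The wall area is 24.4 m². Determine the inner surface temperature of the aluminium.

Model the wall as resistances in series:
R_inner film = 1/(h_i·A) = 1/(19.1×24.4) = 0.002146 K/W
R_aluminium = L/(kA) = 0.0038/(231×24.4) = 6.742×10^-7 K/W
R_cellular glass = L/(kA) = 0.021/(0.0503×24.4) = 0.01711 K/W
R_cast iron = L/(kA) = 0.0048/(58.6×24.4) = 3.357×10^-6 K/W
R_outer film = 1/(h_o·A) = 1/(6.37×24.4) = 0.006434 K/W
R_total = 0.02569 K/W;  Q = ΔT/R_total = 43/0.02569 = 1674 W
T_interface = T_inner + Q·ΣR(inner→interface) = -17 + 1670×0.002146

T ≈ -13.4 °C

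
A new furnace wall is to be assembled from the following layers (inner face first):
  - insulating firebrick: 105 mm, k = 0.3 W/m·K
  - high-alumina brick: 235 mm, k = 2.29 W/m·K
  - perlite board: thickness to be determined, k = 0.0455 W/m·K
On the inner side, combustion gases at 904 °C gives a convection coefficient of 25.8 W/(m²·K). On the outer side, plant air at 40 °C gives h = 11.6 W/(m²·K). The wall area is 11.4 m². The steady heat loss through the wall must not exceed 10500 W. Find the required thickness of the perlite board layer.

Treating each layer as a thermal resistance in series:
R_inner film = 1/(h_i·A) = 1/(25.8×11.4) = 0.0034 K/W
R_insulating firebrick = L/(kA) = 0.105/(0.3×11.4) = 0.0307 K/W
R_high-alumina brick = L/(kA) = 0.235/(2.29×11.4) = 0.009002 K/W
R_outer film = 1/(h_o·A) = 1/(11.6×11.4) = 0.007562 K/W
Sum of the known resistances R_other = 0.05067 K/W
Required total resistance R_tot = ΔT/Q_allow = 864/10500 = 0.08229 K/W
R_perlite board = R_tot − R_other = 0.03162 K/W
L = R·k·A = 0.03162×0.0455×11.4

L ≈ 16.4 mm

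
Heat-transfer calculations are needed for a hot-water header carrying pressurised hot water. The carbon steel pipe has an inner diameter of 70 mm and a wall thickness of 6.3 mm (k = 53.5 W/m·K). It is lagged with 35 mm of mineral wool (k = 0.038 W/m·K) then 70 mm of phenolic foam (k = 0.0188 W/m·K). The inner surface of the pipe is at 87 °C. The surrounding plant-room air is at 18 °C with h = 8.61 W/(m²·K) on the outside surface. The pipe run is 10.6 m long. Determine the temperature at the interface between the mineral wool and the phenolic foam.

Per-layer cylindrical resistances, series-summed:
R_carbon steel pipe wall = ln(41.3/35)/(2π×53.5×10.6) = 4.645×10^-5 K/W
R_mineral wool = ln(76.3/41.3)/(2π×0.038×10.6) = 0.2425 K/W
R_phenolic foam = ln(146.3/76.3)/(2π×0.0188×10.6) = 0.5199 K/W
R_outer film = 1/(h_o·2πr_oL) = 1/(8.61×2π×0.1463×10.6) = 0.01192 K/W
R_total = 0.7744 K/W
Q = ΔT/R_total = 69/0.7744
Q = 89.1 W
T_interface = T_inner − Q·ΣR(inner→interface) = 87 − 89.1×0.2426

T ≈ 65.4 °C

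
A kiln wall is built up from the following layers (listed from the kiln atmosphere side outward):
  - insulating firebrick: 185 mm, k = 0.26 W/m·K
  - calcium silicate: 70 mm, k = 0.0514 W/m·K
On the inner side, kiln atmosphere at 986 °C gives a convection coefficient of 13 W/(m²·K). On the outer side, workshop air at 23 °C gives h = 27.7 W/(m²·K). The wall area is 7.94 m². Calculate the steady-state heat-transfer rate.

Q ≈ 3500 W

Using the resistance-network approach (series):
R_inner film = 1/(h_i·A) = 1/(13×7.94) = 0.009688 K/W
R_insulating firebrick = L/(kA) = 0.185/(0.26×7.94) = 0.08961 K/W
R_calcium silicate = L/(kA) = 0.07/(0.0514×7.94) = 0.1715 K/W
R_outer film = 1/(h_o·A) = 1/(27.7×7.94) = 0.004547 K/W
R_total = 0.2754 K/W
Q = ΔT / R_total = 963 / 0.2754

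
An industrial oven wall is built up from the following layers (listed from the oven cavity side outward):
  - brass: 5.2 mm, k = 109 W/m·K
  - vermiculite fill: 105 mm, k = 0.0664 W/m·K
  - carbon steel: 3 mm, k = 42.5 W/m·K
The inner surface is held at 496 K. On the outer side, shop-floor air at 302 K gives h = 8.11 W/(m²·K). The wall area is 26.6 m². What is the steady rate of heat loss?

Q ≈ 3030 W

Treating each layer as a thermal resistance in series:
R_brass = L/(kA) = 0.0052/(109×26.6) = 1.793×10^-6 K/W
R_vermiculite fill = L/(kA) = 0.105/(0.0664×26.6) = 0.05945 K/W
R_carbon steel = L/(kA) = 0.003/(42.5×26.6) = 2.654×10^-6 K/W
R_outer film = 1/(h_o·A) = 1/(8.11×26.6) = 0.004636 K/W
R_total = 0.06409 K/W
Q = ΔT / R_total = 194 / 0.06409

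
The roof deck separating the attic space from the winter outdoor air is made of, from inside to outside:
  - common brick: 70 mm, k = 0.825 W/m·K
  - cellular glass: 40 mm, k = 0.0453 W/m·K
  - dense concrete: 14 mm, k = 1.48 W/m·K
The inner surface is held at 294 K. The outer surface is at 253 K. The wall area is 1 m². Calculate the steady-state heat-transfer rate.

Q ≈ 42 W

Treating each layer as a thermal resistance in series:
R_common brick = L/(kA) = 0.07/(0.825×1) = 0.08485 K/W
R_cellular glass = L/(kA) = 0.04/(0.0453×1) = 0.883 K/W
R_dense concrete = L/(kA) = 0.014/(1.48×1) = 0.009459 K/W
R_total = 0.9773 K/W
Q = ΔT / R_total = 41 / 0.9773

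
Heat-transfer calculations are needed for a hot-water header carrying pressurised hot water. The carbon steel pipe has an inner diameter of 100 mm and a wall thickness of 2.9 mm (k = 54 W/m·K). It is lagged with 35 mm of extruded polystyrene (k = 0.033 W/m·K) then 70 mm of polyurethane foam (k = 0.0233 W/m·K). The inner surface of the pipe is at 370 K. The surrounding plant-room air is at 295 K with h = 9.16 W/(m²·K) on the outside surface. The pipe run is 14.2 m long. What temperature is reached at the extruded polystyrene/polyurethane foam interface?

T ≈ 342 K

For a radial system each layer contributes R = ln(r_out/r_in)/(2πkL); films add R = 1/(hA).
R_carbon steel pipe wall = ln(52.9/50)/(2π×54×14.2) = 1.17×10^-5 K/W
R_extruded polystyrene = ln(87.9/52.9)/(2π×0.033×14.2) = 0.1725 K/W
R_polyurethane foam = ln(157.9/87.9)/(2π×0.0233×14.2) = 0.2818 K/W
R_outer film = 1/(h_o·2πr_oL) = 1/(9.16×2π×0.1579×14.2) = 0.007749 K/W
R_total = 0.462 K/W
Q = ΔT/R_total = 75/0.462
Q = 162 W
T_interface = T_inner − Q·ΣR(inner→interface) = 370 − 162×0.1725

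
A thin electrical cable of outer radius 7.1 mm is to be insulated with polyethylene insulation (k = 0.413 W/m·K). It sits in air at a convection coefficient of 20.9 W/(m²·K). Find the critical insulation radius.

r_cr ≈ 19.8 mm

For a cylinder r_cr = k/h = 0.413/20.9
r_cr = 19.8 mm; since the bare radius (7.1 mm) is below r_cr, adding a thin layer of insulation will *increase* heat loss.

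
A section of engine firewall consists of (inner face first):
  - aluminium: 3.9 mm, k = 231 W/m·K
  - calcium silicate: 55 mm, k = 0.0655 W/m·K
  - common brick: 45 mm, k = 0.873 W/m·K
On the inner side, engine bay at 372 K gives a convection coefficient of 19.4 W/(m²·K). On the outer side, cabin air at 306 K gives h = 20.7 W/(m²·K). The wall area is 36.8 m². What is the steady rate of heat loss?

Q ≈ 2450 W

Series thermal resistances:
R_inner film = 1/(h_i·A) = 1/(19.4×36.8) = 0.001401 K/W
R_aluminium = L/(kA) = 0.0039/(231×36.8) = 4.588×10^-7 K/W
R_calcium silicate = L/(kA) = 0.055/(0.0655×36.8) = 0.02282 K/W
R_common brick = L/(kA) = 0.045/(0.873×36.8) = 0.001401 K/W
R_outer film = 1/(h_o·A) = 1/(20.7×36.8) = 0.001313 K/W
R_total = 0.02693 K/W
Q = ΔT / R_total = 66 / 0.02693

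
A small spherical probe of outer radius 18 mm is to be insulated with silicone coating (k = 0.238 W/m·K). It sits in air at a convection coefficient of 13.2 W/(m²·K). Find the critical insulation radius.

r_cr ≈ 36.1 mm

For a sphere r_cr = 2k/h = 2×0.238/13.2
r_cr = 36.1 mm; since the bare radius (18 mm) is below r_cr, adding a thin layer of insulation will *increase* heat loss.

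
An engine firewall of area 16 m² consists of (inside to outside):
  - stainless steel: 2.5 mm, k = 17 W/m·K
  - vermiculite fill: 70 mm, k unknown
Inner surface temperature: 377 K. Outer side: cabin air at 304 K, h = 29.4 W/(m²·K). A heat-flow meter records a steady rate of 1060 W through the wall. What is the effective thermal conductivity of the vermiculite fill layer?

k ≈ 0.0656 W/(m·K)

Treating each layer as a thermal resistance in series:
R_stainless steel = L/(kA) = 0.0025/(17×16) = 9.191×10^-6 K/W
R_outer film = 1/(h_o·A) = 1/(29.4×16) = 0.002126 K/W
Sum of known resistances R_other = 0.002135 K/W
Total R = ΔT/Q = 73/1060 = 0.06887 K/W
R_vermiculite fill = R_total − R_other = 0.06673 K/W
k = L/(R·A) = 0.07/(0.06673×16)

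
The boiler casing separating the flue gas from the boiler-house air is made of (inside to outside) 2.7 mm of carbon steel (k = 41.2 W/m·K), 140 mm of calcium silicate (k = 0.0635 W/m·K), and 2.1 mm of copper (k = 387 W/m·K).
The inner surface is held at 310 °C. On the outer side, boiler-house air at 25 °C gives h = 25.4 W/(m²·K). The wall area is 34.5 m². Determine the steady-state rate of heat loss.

Q ≈ 4380 W

Using the resistance-network approach (series):
R_carbon steel = L/(kA) = 0.0027/(41.2×34.5) = 1.9×10^-6 K/W
R_calcium silicate = L/(kA) = 0.14/(0.0635×34.5) = 0.06391 K/W
R_copper = L/(kA) = 0.0021/(387×34.5) = 1.573×10^-7 K/W
R_outer film = 1/(h_o·A) = 1/(25.4×34.5) = 0.001141 K/W
R_total = 0.06505 K/W
Q = ΔT / R_total = 285 / 0.06505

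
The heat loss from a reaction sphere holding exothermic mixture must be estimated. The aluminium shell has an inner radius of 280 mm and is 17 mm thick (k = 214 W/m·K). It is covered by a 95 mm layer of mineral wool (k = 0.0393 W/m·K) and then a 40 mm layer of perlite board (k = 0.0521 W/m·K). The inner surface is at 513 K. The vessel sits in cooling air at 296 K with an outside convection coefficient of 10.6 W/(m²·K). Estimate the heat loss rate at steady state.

For a spherical shell R = (1/r₁ − 1/r₂)/(4πk); film R = 1/(h·4πr²). In series:
R_aluminium shell = (1/0.28 − 1/0.297)/(4π×214) = 7.602×10^-5 K/W
R_mineral wool = (1/0.297 − 1/0.392)/(4π×0.0393) = 1.652 K/W
R_perlite board = (1/0.392 − 1/0.432)/(4π×0.0521) = 0.3608 K/W
R_outer film = 1/(h·4πr_o²) = 1/(10.6×4π×0.432²) = 0.04023 K/W
R_total = 2.053 K/W
Q = ΔT/R_total = 217/2.053

Q ≈ 106 W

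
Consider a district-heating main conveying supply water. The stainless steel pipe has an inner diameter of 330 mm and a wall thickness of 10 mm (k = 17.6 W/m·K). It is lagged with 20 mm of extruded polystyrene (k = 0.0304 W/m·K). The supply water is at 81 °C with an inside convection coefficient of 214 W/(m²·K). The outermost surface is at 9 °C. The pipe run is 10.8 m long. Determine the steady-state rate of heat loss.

Q ≈ 1360 W

Radial resistances (cylindrical: R_cond = ln(r_o/r_i)/(2πkL), R_conv = 1/(h·2πrL)):
R_inner film = 1/(h_i·2πr₁L) = 1/(214×2π×0.165×10.8) = 4.173×10^-4 K/W
R_stainless steel pipe wall = ln(175/165)/(2π×17.6×10.8) = 4.927×10^-5 K/W
R_extruded polystyrene = ln(195/175)/(2π×0.0304×10.8) = 0.05246 K/W
R_total = 0.05292 K/W
Q = ΔT/R_total = 72/0.05292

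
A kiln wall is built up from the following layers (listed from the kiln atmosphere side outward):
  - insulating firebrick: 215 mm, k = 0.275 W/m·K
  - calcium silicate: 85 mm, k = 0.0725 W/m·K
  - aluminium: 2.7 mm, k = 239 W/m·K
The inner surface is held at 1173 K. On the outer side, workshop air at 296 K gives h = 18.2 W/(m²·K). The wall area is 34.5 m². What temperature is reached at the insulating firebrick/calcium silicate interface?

T ≈ 832 K

Thermal resistances in series:
R_insulating firebrick = L/(kA) = 0.215/(0.275×34.5) = 0.02266 K/W
R_calcium silicate = L/(kA) = 0.085/(0.0725×34.5) = 0.03398 K/W
R_aluminium = L/(kA) = 0.0027/(239×34.5) = 3.275×10^-7 K/W
R_outer film = 1/(h_o·A) = 1/(18.2×34.5) = 0.001593 K/W
R_total = 0.05824 K/W;  Q = ΔT/R_total = 877/0.05824 = 15060 W
T_interface = T_inner − Q·ΣR(inner→interface) = 1173 − 15100×0.02266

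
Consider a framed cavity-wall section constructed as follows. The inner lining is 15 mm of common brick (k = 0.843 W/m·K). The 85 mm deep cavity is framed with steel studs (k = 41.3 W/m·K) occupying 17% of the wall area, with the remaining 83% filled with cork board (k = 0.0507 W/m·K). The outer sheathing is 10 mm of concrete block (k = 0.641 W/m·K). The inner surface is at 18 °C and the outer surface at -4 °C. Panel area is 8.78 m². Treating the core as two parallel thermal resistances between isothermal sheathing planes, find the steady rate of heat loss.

Sheathing layers in series; stud and cavity paths in parallel between them.
R_inner = 0.015/(0.843×8.78) = 0.002027 K/W
R_stud  = 0.085/(41.3×0.17×8.78) = 0.001379 K/W
R_cav   = 0.085/(0.0507×0.83×8.78) = 0.2301 K/W
1/R_core = 1/R_stud + 1/R_cav → R_core = 0.001371 K/W
R_outer = 0.01/(0.641×8.78) = 0.001777 K/W
R_total = 0.005174 K/W
Q = ΔT/R_total = 22/0.005174

Q ≈ 4250 W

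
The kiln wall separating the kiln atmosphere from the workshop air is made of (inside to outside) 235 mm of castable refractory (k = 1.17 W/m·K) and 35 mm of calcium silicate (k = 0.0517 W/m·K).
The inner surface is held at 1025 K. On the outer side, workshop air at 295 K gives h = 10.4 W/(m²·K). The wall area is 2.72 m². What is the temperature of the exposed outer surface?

T ≈ 367 K

Treating each layer as a thermal resistance in series:
R_castable refractory = L/(kA) = 0.235/(1.17×2.72) = 0.07384 K/W
R_calcium silicate = L/(kA) = 0.035/(0.0517×2.72) = 0.2489 K/W
R_outer film = 1/(h_o·A) = 1/(10.4×2.72) = 0.03535 K/W
R_total = 0.3581 K/W;  Q = ΔT/R_total = 730/0.3581 = 2039 W
T_interface = T_inner − Q·ΣR(inner→interface) = 1025 − 2040×0.3227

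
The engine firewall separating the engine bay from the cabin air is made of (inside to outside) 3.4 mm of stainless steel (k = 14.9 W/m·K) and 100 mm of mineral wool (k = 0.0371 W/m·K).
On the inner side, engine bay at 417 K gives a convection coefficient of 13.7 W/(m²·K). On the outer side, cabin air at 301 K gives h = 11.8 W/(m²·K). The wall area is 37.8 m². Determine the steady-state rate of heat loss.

Using the resistance-network approach (series):
R_inner film = 1/(h_i·A) = 1/(13.7×37.8) = 0.001931 K/W
R_stainless steel = L/(kA) = 0.0034/(14.9×37.8) = 6.037×10^-6 K/W
R_mineral wool = L/(kA) = 0.1/(0.0371×37.8) = 0.07131 K/W
R_outer film = 1/(h_o·A) = 1/(11.8×37.8) = 0.002242 K/W
R_total = 0.07549 K/W
Q = ΔT / R_total = 116 / 0.07549

Q ≈ 1540 W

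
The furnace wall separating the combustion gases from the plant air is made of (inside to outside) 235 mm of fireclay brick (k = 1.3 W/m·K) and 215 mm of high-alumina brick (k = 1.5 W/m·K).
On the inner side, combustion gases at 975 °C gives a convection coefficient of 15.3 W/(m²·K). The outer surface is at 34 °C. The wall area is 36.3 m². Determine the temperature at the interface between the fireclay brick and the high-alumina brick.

T ≈ 380 °C

Model the wall as resistances in series:
R_inner film = 1/(h_i·A) = 1/(15.3×36.3) = 0.001801 K/W
R_fireclay brick = L/(kA) = 0.235/(1.3×36.3) = 0.00498 K/W
R_high-alumina brick = L/(kA) = 0.215/(1.5×36.3) = 0.003949 K/W
R_total = 0.01073 K/W;  Q = ΔT/R_total = 941/0.01073 = 87710 W
T_interface = T_inner − Q·ΣR(inner→interface) = 975 − 87700×0.00678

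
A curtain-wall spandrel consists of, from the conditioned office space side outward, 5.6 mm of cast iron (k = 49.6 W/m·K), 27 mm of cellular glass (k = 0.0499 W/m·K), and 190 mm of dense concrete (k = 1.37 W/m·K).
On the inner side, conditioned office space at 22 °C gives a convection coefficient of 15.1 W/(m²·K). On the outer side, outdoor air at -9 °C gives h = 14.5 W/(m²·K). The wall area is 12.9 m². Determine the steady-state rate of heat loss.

Using the resistance-network approach (series):
R_inner film = 1/(h_i·A) = 1/(15.1×12.9) = 0.005134 K/W
R_cast iron = L/(kA) = 0.0056/(49.6×12.9) = 8.752×10^-6 K/W
R_cellular glass = L/(kA) = 0.027/(0.0499×12.9) = 0.04194 K/W
R_dense concrete = L/(kA) = 0.19/(1.37×12.9) = 0.01075 K/W
R_outer film = 1/(h_o·A) = 1/(14.5×12.9) = 0.005346 K/W
R_total = 0.06318 K/W
Q = ΔT / R_total = 31 / 0.06318

Q ≈ 491 W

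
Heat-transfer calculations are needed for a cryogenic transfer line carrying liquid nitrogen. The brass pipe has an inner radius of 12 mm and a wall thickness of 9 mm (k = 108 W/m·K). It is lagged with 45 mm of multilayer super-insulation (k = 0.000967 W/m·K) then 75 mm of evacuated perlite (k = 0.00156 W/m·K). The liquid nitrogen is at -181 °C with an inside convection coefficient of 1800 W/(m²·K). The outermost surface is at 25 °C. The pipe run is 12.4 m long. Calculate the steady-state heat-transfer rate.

Radial resistances (cylindrical: R_cond = ln(r_o/r_i)/(2πkL), R_conv = 1/(h·2πrL)):
R_inner film = 1/(h_i·2πr₁L) = 1/(1800×2π×0.012×12.4) = 5.942×10^-4 K/W
R_brass pipe wall = ln(21/12)/(2π×108×12.4) = 6.651×10^-5 K/W
R_multilayer super-insulation = ln(66/21)/(2π×0.000967×12.4) = 15.2 K/W
R_evacuated perlite = ln(141/66)/(2π×0.00156×12.4) = 6.246 K/W
R_total = 21.45 K/W
Q = ΔT/R_total = 206/21.45

Q ≈ 9.61 W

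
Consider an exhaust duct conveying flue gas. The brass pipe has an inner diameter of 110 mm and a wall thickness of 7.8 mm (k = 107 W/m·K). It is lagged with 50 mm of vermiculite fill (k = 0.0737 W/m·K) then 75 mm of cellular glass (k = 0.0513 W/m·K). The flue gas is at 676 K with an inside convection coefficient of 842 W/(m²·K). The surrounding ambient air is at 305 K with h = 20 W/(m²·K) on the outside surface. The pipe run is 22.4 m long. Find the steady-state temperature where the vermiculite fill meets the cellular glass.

For a radial system each layer contributes R = ln(r_out/r_in)/(2πkL); films add R = 1/(hA).
R_inner film = 1/(h_i·2πr₁L) = 1/(842×2π×0.055×22.4) = 1.534×10^-4 K/W
R_brass pipe wall = ln(62.8/55)/(2π×107×22.4) = 8.807×10^-6 K/W
R_vermiculite fill = ln(112.8/62.8)/(2π×0.0737×22.4) = 0.05646 K/W
R_cellular glass = ln(187.8/112.8)/(2π×0.0513×22.4) = 0.0706 K/W
R_outer film = 1/(h_o·2πr_oL) = 1/(20×2π×0.1878×22.4) = 0.001892 K/W
R_total = 0.1291 K/W
Q = ΔT/R_total = 371/0.1291
Q = 2870 W
T_interface = T_inner − Q·ΣR(inner→interface) = 676 − 2870×0.05662

T ≈ 513 K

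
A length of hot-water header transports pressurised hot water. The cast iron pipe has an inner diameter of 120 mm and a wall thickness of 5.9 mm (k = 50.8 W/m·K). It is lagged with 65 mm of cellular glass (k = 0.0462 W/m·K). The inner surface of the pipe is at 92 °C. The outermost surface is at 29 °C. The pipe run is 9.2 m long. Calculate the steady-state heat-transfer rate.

Radial resistances (cylindrical: R_cond = ln(r_o/r_i)/(2πkL), R_conv = 1/(h·2πrL)):
R_cast iron pipe wall = ln(65.9/60)/(2π×50.8×9.2) = 3.194×10^-5 K/W
R_cellular glass = ln(130.9/65.9)/(2π×0.0462×9.2) = 0.257 K/W
R_total = 0.257 K/W
Q = ΔT/R_total = 63/0.257

Q ≈ 245 W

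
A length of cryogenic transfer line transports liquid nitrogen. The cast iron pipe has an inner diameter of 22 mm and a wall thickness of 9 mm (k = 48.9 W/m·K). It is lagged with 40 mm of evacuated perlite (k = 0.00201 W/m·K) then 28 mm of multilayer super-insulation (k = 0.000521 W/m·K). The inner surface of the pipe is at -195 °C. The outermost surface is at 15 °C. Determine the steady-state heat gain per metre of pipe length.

q′ ≈ 1.03 W/m

Per-layer cylindrical resistances, series-summed:
R_cast iron pipe wall = ln(20/11)/(2π×48.9×1) = 0.001946 K/W
R_evacuated perlite = ln(60/20)/(2π×0.00201×1) = 86.99 K/W
R_multilayer super-insulation = ln(88/60)/(2π×0.000521×1) = 117 K/W
R_total = 204 K/W
Q = ΔT/R_total = 210/204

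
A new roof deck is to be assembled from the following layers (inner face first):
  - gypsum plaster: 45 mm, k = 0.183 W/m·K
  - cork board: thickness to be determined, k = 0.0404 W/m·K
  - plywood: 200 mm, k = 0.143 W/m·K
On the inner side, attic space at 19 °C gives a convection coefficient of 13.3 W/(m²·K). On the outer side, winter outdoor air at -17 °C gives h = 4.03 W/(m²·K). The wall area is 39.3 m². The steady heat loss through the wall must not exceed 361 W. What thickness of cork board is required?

Thermal resistances in series:
R_inner film = 1/(h_i·A) = 1/(13.3×39.3) = 0.001913 K/W
R_gypsum plaster = L/(kA) = 0.045/(0.183×39.3) = 0.006257 K/W
R_plywood = L/(kA) = 0.2/(0.143×39.3) = 0.03559 K/W
R_outer film = 1/(h_o·A) = 1/(4.03×39.3) = 0.006314 K/W
Sum of the known resistances R_other = 0.05007 K/W
Required total resistance R_tot = ΔT/Q_allow = 36/361 = 0.09972 K/W
R_cork board = R_tot − R_other = 0.04965 K/W
L = R·k·A = 0.04965×0.0404×39.3

L ≈ 78.8 mm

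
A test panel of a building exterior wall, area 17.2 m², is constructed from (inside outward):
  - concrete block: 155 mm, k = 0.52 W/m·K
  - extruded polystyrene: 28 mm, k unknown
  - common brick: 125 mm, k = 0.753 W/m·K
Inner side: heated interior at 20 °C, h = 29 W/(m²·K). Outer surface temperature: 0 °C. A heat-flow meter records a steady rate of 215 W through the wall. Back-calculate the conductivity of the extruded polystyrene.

k ≈ 0.0254 W/(m·K)

Series thermal resistances:
R_inner film = 1/(h_i·A) = 1/(29×17.2) = 0.002005 K/W
R_concrete block = L/(kA) = 0.155/(0.52×17.2) = 0.01733 K/W
R_common brick = L/(kA) = 0.125/(0.753×17.2) = 0.009651 K/W
Sum of known resistances R_other = 0.02899 K/W
Total R = ΔT/Q = 20/215 = 0.09302 K/W
R_extruded polystyrene = R_total − R_other = 0.06404 K/W
k = L/(R·A) = 0.028/(0.06404×17.2)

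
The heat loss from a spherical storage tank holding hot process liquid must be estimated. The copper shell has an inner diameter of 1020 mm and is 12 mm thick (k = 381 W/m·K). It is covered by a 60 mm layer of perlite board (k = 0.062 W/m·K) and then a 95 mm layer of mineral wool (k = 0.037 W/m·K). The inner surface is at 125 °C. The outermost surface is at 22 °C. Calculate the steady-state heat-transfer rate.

Q ≈ 133 W

Spherical conduction: R = (1/r_in − 1/r_out)/(4πk) per layer; series-sum.
R_copper shell = (1/0.51 − 1/0.522)/(4π×381) = 9.415×10^-6 K/W
R_perlite board = (1/0.522 − 1/0.582)/(4π×0.062) = 0.2535 K/W
R_mineral wool = (1/0.582 − 1/0.677)/(4π×0.037) = 0.5186 K/W
R_total = 0.7721 K/W
Q = ΔT/R_total = 103/0.7721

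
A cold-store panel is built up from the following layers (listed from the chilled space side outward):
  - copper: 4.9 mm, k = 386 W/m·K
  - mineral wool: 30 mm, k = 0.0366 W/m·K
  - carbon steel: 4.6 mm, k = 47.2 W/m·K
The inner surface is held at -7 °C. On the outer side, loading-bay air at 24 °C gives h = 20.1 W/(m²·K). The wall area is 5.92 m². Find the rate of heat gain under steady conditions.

Model the wall as resistances in series:
R_copper = L/(kA) = 0.0049/(386×5.92) = 2.144×10^-6 K/W
R_mineral wool = L/(kA) = 0.03/(0.0366×5.92) = 0.1385 K/W
R_carbon steel = L/(kA) = 0.0046/(47.2×5.92) = 1.646×10^-5 K/W
R_outer film = 1/(h_o·A) = 1/(20.1×5.92) = 0.008404 K/W
R_total = 0.1469 K/W
Q = ΔT / R_total = 31 / 0.1469

Q ≈ 211 W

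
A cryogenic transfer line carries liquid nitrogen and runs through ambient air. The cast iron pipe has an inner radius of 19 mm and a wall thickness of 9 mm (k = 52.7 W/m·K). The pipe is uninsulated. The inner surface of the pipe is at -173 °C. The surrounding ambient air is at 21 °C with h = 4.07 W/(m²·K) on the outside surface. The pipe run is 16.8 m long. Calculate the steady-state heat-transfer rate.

Q ≈ 2330 W

Cylindrical conduction, so R = ln(r₂/r₁)/(2πkL) per layer, in series:
R_cast iron pipe wall = ln(28/19)/(2π×52.7×16.8) = 6.971×10^-5 K/W
R_outer film = 1/(h_o·2πr_oL) = 1/(4.07×2π×0.028×16.8) = 0.08313 K/W
R_total = 0.0832 K/W
Q = ΔT/R_total = 194/0.0832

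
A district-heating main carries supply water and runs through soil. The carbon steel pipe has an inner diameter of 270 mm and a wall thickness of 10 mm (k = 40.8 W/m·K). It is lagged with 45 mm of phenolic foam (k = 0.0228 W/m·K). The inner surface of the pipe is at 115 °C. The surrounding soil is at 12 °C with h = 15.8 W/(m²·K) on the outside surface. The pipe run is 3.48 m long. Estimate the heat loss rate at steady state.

Treating each annulus and film as a series resistance:
R_carbon steel pipe wall = ln(145/135)/(2π×40.8×3.48) = 8.01×10^-5 K/W
R_phenolic foam = ln(190/145)/(2π×0.0228×3.48) = 0.5422 K/W
R_outer film = 1/(h_o·2πr_oL) = 1/(15.8×2π×0.19×3.48) = 0.01523 K/W
R_total = 0.5575 K/W
Q = ΔT/R_total = 103/0.5575

Q ≈ 185 W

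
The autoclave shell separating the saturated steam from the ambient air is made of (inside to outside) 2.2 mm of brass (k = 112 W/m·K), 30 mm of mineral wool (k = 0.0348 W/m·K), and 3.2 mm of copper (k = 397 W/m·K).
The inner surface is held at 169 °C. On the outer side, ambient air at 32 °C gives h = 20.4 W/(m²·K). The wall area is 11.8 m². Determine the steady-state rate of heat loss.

Using the resistance-network approach (series):
R_brass = L/(kA) = 0.0022/(112×11.8) = 1.665×10^-6 K/W
R_mineral wool = L/(kA) = 0.03/(0.0348×11.8) = 0.07306 K/W
R_copper = L/(kA) = 0.0032/(397×11.8) = 6.831×10^-7 K/W
R_outer film = 1/(h_o·A) = 1/(20.4×11.8) = 0.004154 K/W
R_total = 0.07721 K/W
Q = ΔT / R_total = 137 / 0.07721

Q ≈ 1770 W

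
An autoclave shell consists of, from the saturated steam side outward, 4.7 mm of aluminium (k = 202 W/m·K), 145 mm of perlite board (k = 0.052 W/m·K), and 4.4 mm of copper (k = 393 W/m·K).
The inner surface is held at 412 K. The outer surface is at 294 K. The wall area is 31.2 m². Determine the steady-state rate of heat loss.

Using the resistance-network approach (series):
R_aluminium = L/(kA) = 0.0047/(202×31.2) = 7.457×10^-7 K/W
R_perlite board = L/(kA) = 0.145/(0.052×31.2) = 0.08937 K/W
R_copper = L/(kA) = 0.0044/(393×31.2) = 3.588×10^-7 K/W
R_total = 0.08937 K/W
Q = ΔT / R_total = 118 / 0.08937

Q ≈ 1320 W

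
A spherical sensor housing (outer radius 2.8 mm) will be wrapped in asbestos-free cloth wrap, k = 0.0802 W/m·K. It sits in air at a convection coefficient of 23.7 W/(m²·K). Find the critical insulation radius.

r_cr ≈ 6.77 mm

For a sphere r_cr = 2k/h = 2×0.0802/23.7
r_cr = 6.77 mm; since the bare radius (2.8 mm) is below r_cr, adding a thin layer of insulation will *increase* heat loss.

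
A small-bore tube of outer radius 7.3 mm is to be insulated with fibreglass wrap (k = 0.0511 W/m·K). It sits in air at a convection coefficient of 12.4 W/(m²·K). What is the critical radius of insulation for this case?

For a cylinder r_cr = k/h = 0.0511/12.4
r_cr = 4.12 mm; since the bare radius (7.3 mm) is above r_cr, any added insulation will reduce heat loss.

r_cr ≈ 4.12 mm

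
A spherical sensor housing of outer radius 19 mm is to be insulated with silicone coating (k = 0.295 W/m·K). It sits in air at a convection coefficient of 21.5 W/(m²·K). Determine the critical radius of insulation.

r_cr ≈ 27.4 mm

For a sphere r_cr = 2k/h = 2×0.295/21.5
r_cr = 27.4 mm; since the bare radius (19 mm) is below r_cr, adding a thin layer of insulation will *increase* heat loss.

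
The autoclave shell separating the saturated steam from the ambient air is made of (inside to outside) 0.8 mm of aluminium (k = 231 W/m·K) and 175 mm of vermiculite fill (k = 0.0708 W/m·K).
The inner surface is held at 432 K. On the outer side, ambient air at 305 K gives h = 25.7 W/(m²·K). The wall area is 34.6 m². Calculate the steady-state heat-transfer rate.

Using the resistance-network approach (series):
R_aluminium = L/(kA) = 0.0008/(231×34.6) = 1.001×10^-7 K/W
R_vermiculite fill = L/(kA) = 0.175/(0.0708×34.6) = 0.07144 K/W
R_outer film = 1/(h_o·A) = 1/(25.7×34.6) = 0.001125 K/W
R_total = 0.07256 K/W
Q = ΔT / R_total = 127 / 0.07256

Q ≈ 1750 W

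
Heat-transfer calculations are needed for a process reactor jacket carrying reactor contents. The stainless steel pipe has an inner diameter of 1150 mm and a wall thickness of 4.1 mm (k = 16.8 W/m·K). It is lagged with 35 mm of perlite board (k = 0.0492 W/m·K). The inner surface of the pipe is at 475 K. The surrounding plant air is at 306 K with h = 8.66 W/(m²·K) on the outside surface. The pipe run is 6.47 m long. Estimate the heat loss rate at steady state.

Treating each annulus and film as a series resistance:
R_stainless steel pipe wall = ln(579.1/575)/(2π×16.8×6.47) = 1.04×10^-5 K/W
R_perlite board = ln(614.1/579.1)/(2π×0.0492×6.47) = 0.02934 K/W
R_outer film = 1/(h_o·2πr_oL) = 1/(8.66×2π×0.6141×6.47) = 0.004626 K/W
R_total = 0.03398 K/W
Q = ΔT/R_total = 169/0.03398

Q ≈ 4970 W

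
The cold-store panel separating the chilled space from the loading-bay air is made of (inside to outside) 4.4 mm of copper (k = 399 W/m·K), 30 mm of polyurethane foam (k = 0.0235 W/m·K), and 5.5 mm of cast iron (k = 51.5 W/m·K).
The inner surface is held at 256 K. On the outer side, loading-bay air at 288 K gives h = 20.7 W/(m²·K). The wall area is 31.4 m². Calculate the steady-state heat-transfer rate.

Thermal resistances in series:
R_copper = L/(kA) = 0.0044/(399×31.4) = 3.512×10^-7 K/W
R_polyurethane foam = L/(kA) = 0.03/(0.0235×31.4) = 0.04066 K/W
R_cast iron = L/(kA) = 0.0055/(51.5×31.4) = 3.401×10^-6 K/W
R_outer film = 1/(h_o·A) = 1/(20.7×31.4) = 0.001539 K/W
R_total = 0.0422 K/W
Q = ΔT / R_total = 32 / 0.0422

Q ≈ 758 W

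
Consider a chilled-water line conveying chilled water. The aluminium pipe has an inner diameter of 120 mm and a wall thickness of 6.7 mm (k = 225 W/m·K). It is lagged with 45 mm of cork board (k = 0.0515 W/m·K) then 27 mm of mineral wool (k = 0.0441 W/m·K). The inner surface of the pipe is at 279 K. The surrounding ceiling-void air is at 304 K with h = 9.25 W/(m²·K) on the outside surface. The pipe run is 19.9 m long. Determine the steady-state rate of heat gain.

For a radial system each layer contributes R = ln(r_out/r_in)/(2πkL); films add R = 1/(hA).
R_aluminium pipe wall = ln(66.7/60)/(2π×225×19.9) = 3.763×10^-6 K/W
R_cork board = ln(111.7/66.7)/(2π×0.0515×19.9) = 0.08007 K/W
R_mineral wool = ln(138.7/111.7)/(2π×0.0441×19.9) = 0.03926 K/W
R_outer film = 1/(h_o·2πr_oL) = 1/(9.25×2π×0.1387×19.9) = 0.006234 K/W
R_total = 0.1256 K/W
Q = ΔT/R_total = 25/0.1256

Q ≈ 199 W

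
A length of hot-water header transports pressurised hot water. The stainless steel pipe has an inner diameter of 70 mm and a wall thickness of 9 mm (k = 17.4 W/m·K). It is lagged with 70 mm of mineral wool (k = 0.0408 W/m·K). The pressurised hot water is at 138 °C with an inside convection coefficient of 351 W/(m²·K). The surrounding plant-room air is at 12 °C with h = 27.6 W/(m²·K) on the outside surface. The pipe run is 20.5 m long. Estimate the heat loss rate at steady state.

Q ≈ 683 W

Cylindrical conduction, so R = ln(r₂/r₁)/(2πkL) per layer, in series:
R_inner film = 1/(h_i·2πr₁L) = 1/(351×2π×0.035×20.5) = 6.32×10^-4 K/W
R_stainless steel pipe wall = ln(44/35)/(2π×17.4×20.5) = 1.021×10^-4 K/W
R_mineral wool = ln(114/44)/(2π×0.0408×20.5) = 0.1812 K/W
R_outer film = 1/(h_o·2πr_oL) = 1/(27.6×2π×0.114×20.5) = 0.002467 K/W
R_total = 0.1844 K/W
Q = ΔT/R_total = 126/0.1844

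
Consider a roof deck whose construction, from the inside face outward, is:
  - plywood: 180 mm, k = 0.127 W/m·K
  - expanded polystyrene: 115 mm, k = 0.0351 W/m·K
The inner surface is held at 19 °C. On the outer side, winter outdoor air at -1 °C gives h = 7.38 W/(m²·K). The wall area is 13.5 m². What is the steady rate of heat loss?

Q ≈ 55.9 W

Using the resistance-network approach (series):
R_plywood = L/(kA) = 0.18/(0.127×13.5) = 0.105 K/W
R_expanded polystyrene = L/(kA) = 0.115/(0.0351×13.5) = 0.2427 K/W
R_outer film = 1/(h_o·A) = 1/(7.38×13.5) = 0.01004 K/W
R_total = 0.3577 K/W
Q = ΔT / R_total = 20 / 0.3577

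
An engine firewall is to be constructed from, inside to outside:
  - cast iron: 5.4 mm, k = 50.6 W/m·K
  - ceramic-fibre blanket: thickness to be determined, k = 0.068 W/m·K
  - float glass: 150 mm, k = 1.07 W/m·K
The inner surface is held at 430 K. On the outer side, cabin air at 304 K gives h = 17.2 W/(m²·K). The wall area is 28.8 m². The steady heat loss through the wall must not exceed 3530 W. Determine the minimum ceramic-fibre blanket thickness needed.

Treating each layer as a thermal resistance in series:
R_cast iron = L/(kA) = 0.0054/(50.6×28.8) = 3.706×10^-6 K/W
R_float glass = L/(kA) = 0.15/(1.07×28.8) = 0.004868 K/W
R_outer film = 1/(h_o·A) = 1/(17.2×28.8) = 0.002019 K/W
Sum of the known resistances R_other = 0.00689 K/W
Required total resistance R_tot = ΔT/Q_allow = 126/3530 = 0.03569 K/W
R_ceramic-fibre blanket = R_tot − R_other = 0.0288 K/W
L = R·k·A = 0.0288×0.068×28.8

L ≈ 56.4 mm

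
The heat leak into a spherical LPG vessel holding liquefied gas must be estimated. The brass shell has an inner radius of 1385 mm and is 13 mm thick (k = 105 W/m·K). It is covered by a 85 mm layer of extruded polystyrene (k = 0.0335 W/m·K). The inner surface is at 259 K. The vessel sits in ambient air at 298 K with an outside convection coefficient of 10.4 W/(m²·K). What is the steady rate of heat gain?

Q ≈ 387 W

Spherical conduction: R = (1/r_in − 1/r_out)/(4πk) per layer; series-sum.
R_brass shell = (1/1.385 − 1/1.398)/(4π×105) = 5.088×10^-6 K/W
R_extruded polystyrene = (1/1.398 − 1/1.483)/(4π×0.0335) = 0.09739 K/W
R_outer film = 1/(h·4πr_o²) = 1/(10.4×4π×1.483²) = 0.003479 K/W
R_total = 0.1009 K/W
Q = ΔT/R_total = 39/0.1009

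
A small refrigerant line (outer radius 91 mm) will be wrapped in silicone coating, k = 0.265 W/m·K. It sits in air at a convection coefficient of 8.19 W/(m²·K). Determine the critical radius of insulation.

For a cylinder r_cr = k/h = 0.265/8.19
r_cr = 32.4 mm; since the bare radius (91 mm) is above r_cr, any added insulation will reduce heat loss.

r_cr ≈ 32.4 mm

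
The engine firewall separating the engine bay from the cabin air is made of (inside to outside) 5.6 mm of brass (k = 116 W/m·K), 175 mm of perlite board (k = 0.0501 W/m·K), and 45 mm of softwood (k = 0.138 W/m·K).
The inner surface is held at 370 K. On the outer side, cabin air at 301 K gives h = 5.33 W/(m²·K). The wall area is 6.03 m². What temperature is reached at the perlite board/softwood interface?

T ≈ 310 K

Treating each layer as a thermal resistance in series:
R_brass = L/(kA) = 0.0056/(116×6.03) = 8.006×10^-6 K/W
R_perlite board = L/(kA) = 0.175/(0.0501×6.03) = 0.5793 K/W
R_softwood = L/(kA) = 0.045/(0.138×6.03) = 0.05408 K/W
R_outer film = 1/(h_o·A) = 1/(5.33×6.03) = 0.03111 K/W
R_total = 0.6645 K/W;  Q = ΔT/R_total = 69/0.6645 = 103.8 W
T_interface = T_inner − Q·ΣR(inner→interface) = 370 − 104×0.5793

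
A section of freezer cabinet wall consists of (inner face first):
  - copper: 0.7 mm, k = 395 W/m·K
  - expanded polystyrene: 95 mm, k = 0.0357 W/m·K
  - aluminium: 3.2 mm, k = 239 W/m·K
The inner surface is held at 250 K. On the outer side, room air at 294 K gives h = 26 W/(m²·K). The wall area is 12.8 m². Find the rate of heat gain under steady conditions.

Q ≈ 209 W

Series thermal resistances:
R_copper = L/(kA) = 0.0007/(395×12.8) = 1.384×10^-7 K/W
R_expanded polystyrene = L/(kA) = 0.095/(0.0357×12.8) = 0.2079 K/W
R_aluminium = L/(kA) = 0.0032/(239×12.8) = 1.046×10^-6 K/W
R_outer film = 1/(h_o·A) = 1/(26×12.8) = 0.003005 K/W
R_total = 0.2109 K/W
Q = ΔT / R_total = 44 / 0.2109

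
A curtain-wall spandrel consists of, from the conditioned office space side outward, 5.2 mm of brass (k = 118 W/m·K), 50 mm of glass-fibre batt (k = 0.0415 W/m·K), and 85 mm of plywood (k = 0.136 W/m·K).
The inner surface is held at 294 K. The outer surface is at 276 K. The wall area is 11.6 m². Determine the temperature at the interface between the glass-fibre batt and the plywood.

Using the resistance-network approach (series):
R_brass = L/(kA) = 0.0052/(118×11.6) = 3.799×10^-6 K/W
R_glass-fibre batt = L/(kA) = 0.05/(0.0415×11.6) = 0.1039 K/W
R_plywood = L/(kA) = 0.085/(0.136×11.6) = 0.05388 K/W
R_total = 0.1577 K/W;  Q = ΔT/R_total = 18/0.1577 = 114.1 W
T_interface = T_inner − Q·ΣR(inner→interface) = 294 − 114×0.1039

T ≈ 282 K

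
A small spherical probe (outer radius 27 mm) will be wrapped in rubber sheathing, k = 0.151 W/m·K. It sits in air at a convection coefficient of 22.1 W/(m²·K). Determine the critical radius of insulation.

r_cr ≈ 13.7 mm

For a sphere r_cr = 2k/h = 2×0.151/22.1
r_cr = 13.7 mm; since the bare radius (27 mm) is above r_cr, any added insulation will reduce heat loss.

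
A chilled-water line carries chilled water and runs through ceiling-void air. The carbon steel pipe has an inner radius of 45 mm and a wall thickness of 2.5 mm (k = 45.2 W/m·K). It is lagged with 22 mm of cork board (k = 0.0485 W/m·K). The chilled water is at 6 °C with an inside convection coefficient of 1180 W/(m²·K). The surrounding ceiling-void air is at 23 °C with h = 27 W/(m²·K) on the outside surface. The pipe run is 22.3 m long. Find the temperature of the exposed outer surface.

T ≈ 21.9 °C

Cylindrical conduction, so R = ln(r₂/r₁)/(2πkL) per layer, in series:
R_inner film = 1/(h_i·2πr₁L) = 1/(1180×2π×0.045×22.3) = 1.344×10^-4 K/W
R_carbon steel pipe wall = ln(47.5/45)/(2π×45.2×22.3) = 8.537×10^-6 K/W
R_cork board = ln(69.5/47.5)/(2π×0.0485×22.3) = 0.05601 K/W
R_outer film = 1/(h_o·2πr_oL) = 1/(27×2π×0.0695×22.3) = 0.003803 K/W
R_total = 0.05995 K/W
Q = ΔT/R_total = 17/0.05995
Q = 284 W
T_interface = T_inner + Q·ΣR(inner→interface) = 6 + 284×0.05615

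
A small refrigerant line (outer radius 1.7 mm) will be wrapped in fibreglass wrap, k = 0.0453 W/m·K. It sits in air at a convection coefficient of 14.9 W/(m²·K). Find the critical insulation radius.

For a cylinder r_cr = k/h = 0.0453/14.9
r_cr = 3.04 mm; since the bare radius (1.7 mm) is below r_cr, adding a thin layer of insulation will *increase* heat loss.

r_cr ≈ 3.04 mm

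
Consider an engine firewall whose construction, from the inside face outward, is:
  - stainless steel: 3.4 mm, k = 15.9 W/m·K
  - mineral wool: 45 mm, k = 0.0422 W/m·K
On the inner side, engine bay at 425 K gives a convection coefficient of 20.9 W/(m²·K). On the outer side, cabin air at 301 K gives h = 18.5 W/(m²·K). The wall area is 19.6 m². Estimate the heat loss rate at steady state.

Model the wall as resistances in series:
R_inner film = 1/(h_i·A) = 1/(20.9×19.6) = 0.002441 K/W
R_stainless steel = L/(kA) = 0.0034/(15.9×19.6) = 1.091×10^-5 K/W
R_mineral wool = L/(kA) = 0.045/(0.0422×19.6) = 0.05441 K/W
R_outer film = 1/(h_o·A) = 1/(18.5×19.6) = 0.002758 K/W
R_total = 0.05962 K/W
Q = ΔT / R_total = 124 / 0.05962

Q ≈ 2080 W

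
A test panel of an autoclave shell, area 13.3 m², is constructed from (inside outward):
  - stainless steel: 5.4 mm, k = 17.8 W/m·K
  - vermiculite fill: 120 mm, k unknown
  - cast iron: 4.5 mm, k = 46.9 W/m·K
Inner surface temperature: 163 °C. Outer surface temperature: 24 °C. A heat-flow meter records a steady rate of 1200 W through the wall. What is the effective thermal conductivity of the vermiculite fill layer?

k ≈ 0.0779 W/(m·K)

Series thermal resistances:
R_stainless steel = L/(kA) = 0.0054/(17.8×13.3) = 2.281×10^-5 K/W
R_cast iron = L/(kA) = 0.0045/(46.9×13.3) = 7.214×10^-6 K/W
Sum of known resistances R_other = 3.002×10^-5 K/W
Total R = ΔT/Q = 139/1200 = 0.1158 K/W
R_vermiculite fill = R_total − R_other = 0.1158 K/W
k = L/(R·A) = 0.12/(0.1158×13.3)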